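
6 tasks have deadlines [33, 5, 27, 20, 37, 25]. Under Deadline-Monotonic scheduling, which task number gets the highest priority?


Sort tasks by relative deadline (ascending):
  Task 2: deadline = 5
  Task 4: deadline = 20
  Task 6: deadline = 25
  Task 3: deadline = 27
  Task 1: deadline = 33
  Task 5: deadline = 37
Priority order (highest first): [2, 4, 6, 3, 1, 5]
Highest priority task = 2

2


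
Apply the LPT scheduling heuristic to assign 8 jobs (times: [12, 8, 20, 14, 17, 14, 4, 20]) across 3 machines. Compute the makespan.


Sort jobs in decreasing order (LPT): [20, 20, 17, 14, 14, 12, 8, 4]
Assign each job to the least loaded machine:
  Machine 1: jobs [20, 14], load = 34
  Machine 2: jobs [20, 12, 4], load = 36
  Machine 3: jobs [17, 14, 8], load = 39
Makespan = max load = 39

39


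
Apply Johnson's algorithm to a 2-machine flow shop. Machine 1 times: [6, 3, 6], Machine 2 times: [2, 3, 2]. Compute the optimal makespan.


Apply Johnson's rule:
  Group 1 (a <= b): [(2, 3, 3)]
  Group 2 (a > b): [(1, 6, 2), (3, 6, 2)]
Optimal job order: [2, 1, 3]
Schedule:
  Job 2: M1 done at 3, M2 done at 6
  Job 1: M1 done at 9, M2 done at 11
  Job 3: M1 done at 15, M2 done at 17
Makespan = 17

17


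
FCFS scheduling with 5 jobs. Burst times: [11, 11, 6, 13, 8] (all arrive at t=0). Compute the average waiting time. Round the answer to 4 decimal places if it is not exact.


FCFS order (as given): [11, 11, 6, 13, 8]
Waiting times:
  Job 1: wait = 0
  Job 2: wait = 11
  Job 3: wait = 22
  Job 4: wait = 28
  Job 5: wait = 41
Sum of waiting times = 102
Average waiting time = 102/5 = 20.4

20.4


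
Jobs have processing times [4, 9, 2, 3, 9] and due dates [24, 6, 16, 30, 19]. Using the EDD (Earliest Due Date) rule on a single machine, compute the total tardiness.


Sort by due date (EDD order): [(9, 6), (2, 16), (9, 19), (4, 24), (3, 30)]
Compute completion times and tardiness:
  Job 1: p=9, d=6, C=9, tardiness=max(0,9-6)=3
  Job 2: p=2, d=16, C=11, tardiness=max(0,11-16)=0
  Job 3: p=9, d=19, C=20, tardiness=max(0,20-19)=1
  Job 4: p=4, d=24, C=24, tardiness=max(0,24-24)=0
  Job 5: p=3, d=30, C=27, tardiness=max(0,27-30)=0
Total tardiness = 4

4


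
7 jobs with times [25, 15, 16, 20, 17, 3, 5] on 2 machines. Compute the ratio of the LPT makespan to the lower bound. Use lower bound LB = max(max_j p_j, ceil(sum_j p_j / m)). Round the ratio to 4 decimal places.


LPT order: [25, 20, 17, 16, 15, 5, 3]
Machine loads after assignment: [49, 52]
LPT makespan = 52
Lower bound = max(max_job, ceil(total/2)) = max(25, 51) = 51
Ratio = 52 / 51 = 1.0196

1.0196


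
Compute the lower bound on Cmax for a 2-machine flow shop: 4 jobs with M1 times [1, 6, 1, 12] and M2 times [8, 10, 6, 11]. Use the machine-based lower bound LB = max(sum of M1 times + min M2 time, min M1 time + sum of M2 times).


LB1 = sum(M1 times) + min(M2 times) = 20 + 6 = 26
LB2 = min(M1 times) + sum(M2 times) = 1 + 35 = 36
Lower bound = max(LB1, LB2) = max(26, 36) = 36

36


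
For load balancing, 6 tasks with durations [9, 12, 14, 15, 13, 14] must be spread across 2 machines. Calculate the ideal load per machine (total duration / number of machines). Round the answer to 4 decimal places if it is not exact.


Total processing time = 9 + 12 + 14 + 15 + 13 + 14 = 77
Number of machines = 2
Ideal balanced load = 77 / 2 = 38.5

38.5


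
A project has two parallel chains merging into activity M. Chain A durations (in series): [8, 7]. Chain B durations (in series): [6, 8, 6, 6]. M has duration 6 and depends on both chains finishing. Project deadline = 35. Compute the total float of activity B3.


Forward pass: ES(B3) = sum of predecessors on chain B = 14
EF = ES + duration = 14 + 6 = 20
Backward pass: LF(M) = deadline = 35; LS(M) = 35 - 6 = 29
LF(B3) = LS(M) - sum(successors on chain B) = 29 - 6 = 23
LS = LF - duration = 23 - 6 = 17
Total float = LS - ES = 17 - 14 = 3

3


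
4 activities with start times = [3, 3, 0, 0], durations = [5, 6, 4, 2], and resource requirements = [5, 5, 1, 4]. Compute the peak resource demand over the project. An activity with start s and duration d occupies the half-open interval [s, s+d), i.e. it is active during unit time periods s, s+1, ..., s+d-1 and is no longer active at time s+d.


Each activity i is active on [start_i, start_i + duration_i).
Compute total resource usage per time slot:
  t=0: active resources = [1, 4], total = 5
  t=1: active resources = [1, 4], total = 5
  t=2: active resources = [1], total = 1
  t=3: active resources = [5, 5, 1], total = 11
  t=4: active resources = [5, 5], total = 10
  t=5: active resources = [5, 5], total = 10
  t=6: active resources = [5, 5], total = 10
  t=7: active resources = [5, 5], total = 10
  t=8: active resources = [5], total = 5
Peak resource demand = 11

11


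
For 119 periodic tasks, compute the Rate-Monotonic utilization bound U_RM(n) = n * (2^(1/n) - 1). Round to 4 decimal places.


Compute 2^(1/119) = 1.0058417632
Subtract 1: 1.0058417632 - 1 = 0.0058417632
Multiply by n: 119 * 0.0058417632 = 0.6951698208
Round to 4 dp: 0.6952

0.6952


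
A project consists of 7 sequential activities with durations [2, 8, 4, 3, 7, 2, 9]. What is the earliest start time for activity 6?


Activity 6 starts after activities 1 through 5 complete.
Predecessor durations: [2, 8, 4, 3, 7]
ES = 2 + 8 + 4 + 3 + 7 = 24

24


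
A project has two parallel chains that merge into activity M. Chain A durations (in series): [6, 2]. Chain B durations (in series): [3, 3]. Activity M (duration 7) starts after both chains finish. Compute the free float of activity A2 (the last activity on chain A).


ES(A2) = sum of predecessors on chain A = 6
EF(A2) = ES + duration = 6 + 2 = 8
Successor of A2 is M. ES(M) = max(sum(A), sum(B)) = max(8, 6) = 8
Free float = ES(successor) - EF(current) = 8 - 8 = 0

0


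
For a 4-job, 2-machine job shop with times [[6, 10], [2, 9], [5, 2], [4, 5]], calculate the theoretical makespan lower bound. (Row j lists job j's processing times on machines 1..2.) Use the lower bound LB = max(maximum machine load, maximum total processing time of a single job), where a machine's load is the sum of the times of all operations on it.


Machine loads:
  Machine 1: 6 + 2 + 5 + 4 = 17
  Machine 2: 10 + 9 + 2 + 5 = 26
Max machine load = 26
Job totals:
  Job 1: 16
  Job 2: 11
  Job 3: 7
  Job 4: 9
Max job total = 16
Lower bound = max(26, 16) = 26

26


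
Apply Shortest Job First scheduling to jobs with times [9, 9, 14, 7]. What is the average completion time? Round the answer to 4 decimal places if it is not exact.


SJF order (ascending): [7, 9, 9, 14]
Completion times:
  Job 1: burst=7, C=7
  Job 2: burst=9, C=16
  Job 3: burst=9, C=25
  Job 4: burst=14, C=39
Average completion = 87/4 = 21.75

21.75


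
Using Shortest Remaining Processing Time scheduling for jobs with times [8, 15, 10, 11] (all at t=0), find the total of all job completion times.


Since all jobs arrive at t=0, SRPT equals SPT ordering.
SPT order: [8, 10, 11, 15]
Completion times:
  Job 1: p=8, C=8
  Job 2: p=10, C=18
  Job 3: p=11, C=29
  Job 4: p=15, C=44
Total completion time = 8 + 18 + 29 + 44 = 99

99


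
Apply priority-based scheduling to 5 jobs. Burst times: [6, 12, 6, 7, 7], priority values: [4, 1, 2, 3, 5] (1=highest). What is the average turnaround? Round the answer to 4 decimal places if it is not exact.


Sort by priority (ascending = highest first):
Order: [(1, 12), (2, 6), (3, 7), (4, 6), (5, 7)]
Completion times:
  Priority 1, burst=12, C=12
  Priority 2, burst=6, C=18
  Priority 3, burst=7, C=25
  Priority 4, burst=6, C=31
  Priority 5, burst=7, C=38
Average turnaround = 124/5 = 24.8

24.8


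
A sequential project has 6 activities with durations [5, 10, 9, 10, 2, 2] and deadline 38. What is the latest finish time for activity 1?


LF(activity 1) = deadline - sum of successor durations
Successors: activities 2 through 6 with durations [10, 9, 10, 2, 2]
Sum of successor durations = 33
LF = 38 - 33 = 5

5


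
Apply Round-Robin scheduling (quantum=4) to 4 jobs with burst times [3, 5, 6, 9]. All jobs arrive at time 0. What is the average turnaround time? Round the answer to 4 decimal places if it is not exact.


Time quantum = 4
Execution trace:
  J1 runs 3 units, time = 3
  J2 runs 4 units, time = 7
  J3 runs 4 units, time = 11
  J4 runs 4 units, time = 15
  J2 runs 1 units, time = 16
  J3 runs 2 units, time = 18
  J4 runs 4 units, time = 22
  J4 runs 1 units, time = 23
Finish times: [3, 16, 18, 23]
Average turnaround = 60/4 = 15.0

15.0


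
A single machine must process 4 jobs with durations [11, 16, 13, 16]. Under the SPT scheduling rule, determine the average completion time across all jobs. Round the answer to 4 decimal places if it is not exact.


Sort jobs by processing time (SPT order): [11, 13, 16, 16]
Compute completion times sequentially:
  Job 1: processing = 11, completes at 11
  Job 2: processing = 13, completes at 24
  Job 3: processing = 16, completes at 40
  Job 4: processing = 16, completes at 56
Sum of completion times = 131
Average completion time = 131/4 = 32.75

32.75


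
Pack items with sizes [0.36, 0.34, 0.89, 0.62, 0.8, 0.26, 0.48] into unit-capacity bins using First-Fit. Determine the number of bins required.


Place items sequentially using First-Fit:
  Item 0.36 -> new Bin 1
  Item 0.34 -> Bin 1 (now 0.7)
  Item 0.89 -> new Bin 2
  Item 0.62 -> new Bin 3
  Item 0.8 -> new Bin 4
  Item 0.26 -> Bin 1 (now 0.96)
  Item 0.48 -> new Bin 5
Total bins used = 5

5


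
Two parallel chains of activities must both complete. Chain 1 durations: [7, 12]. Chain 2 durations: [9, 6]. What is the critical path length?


Path A total = 7 + 12 = 19
Path B total = 9 + 6 = 15
Critical path = longest path = max(19, 15) = 19

19


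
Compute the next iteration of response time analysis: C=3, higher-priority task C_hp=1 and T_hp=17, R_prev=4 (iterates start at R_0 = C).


R_next = C + ceil(R_prev / T_hp) * C_hp
ceil(4 / 17) = ceil(0.2353) = 1
Interference = 1 * 1 = 1
R_next = 3 + 1 = 4
R_next = R_prev, so the iteration has converged (response time = 4).

4


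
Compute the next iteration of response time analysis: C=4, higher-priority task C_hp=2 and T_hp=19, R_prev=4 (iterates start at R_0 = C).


R_next = C + ceil(R_prev / T_hp) * C_hp
ceil(4 / 19) = ceil(0.2105) = 1
Interference = 1 * 2 = 2
R_next = 4 + 2 = 6

6


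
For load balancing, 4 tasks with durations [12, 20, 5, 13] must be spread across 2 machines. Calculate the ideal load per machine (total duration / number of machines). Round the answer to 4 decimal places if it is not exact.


Total processing time = 12 + 20 + 5 + 13 = 50
Number of machines = 2
Ideal balanced load = 50 / 2 = 25.0

25.0


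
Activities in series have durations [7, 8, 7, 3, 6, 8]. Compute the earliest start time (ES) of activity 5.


Activity 5 starts after activities 1 through 4 complete.
Predecessor durations: [7, 8, 7, 3]
ES = 7 + 8 + 7 + 3 = 25

25


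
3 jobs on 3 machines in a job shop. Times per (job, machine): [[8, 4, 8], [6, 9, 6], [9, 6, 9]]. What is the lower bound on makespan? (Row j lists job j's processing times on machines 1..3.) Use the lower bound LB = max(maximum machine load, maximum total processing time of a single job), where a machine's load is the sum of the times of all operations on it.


Machine loads:
  Machine 1: 8 + 6 + 9 = 23
  Machine 2: 4 + 9 + 6 = 19
  Machine 3: 8 + 6 + 9 = 23
Max machine load = 23
Job totals:
  Job 1: 20
  Job 2: 21
  Job 3: 24
Max job total = 24
Lower bound = max(23, 24) = 24

24


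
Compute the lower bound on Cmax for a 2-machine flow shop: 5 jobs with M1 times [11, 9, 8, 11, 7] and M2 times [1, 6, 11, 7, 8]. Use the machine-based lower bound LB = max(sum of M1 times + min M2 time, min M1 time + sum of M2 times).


LB1 = sum(M1 times) + min(M2 times) = 46 + 1 = 47
LB2 = min(M1 times) + sum(M2 times) = 7 + 33 = 40
Lower bound = max(LB1, LB2) = max(47, 40) = 47

47


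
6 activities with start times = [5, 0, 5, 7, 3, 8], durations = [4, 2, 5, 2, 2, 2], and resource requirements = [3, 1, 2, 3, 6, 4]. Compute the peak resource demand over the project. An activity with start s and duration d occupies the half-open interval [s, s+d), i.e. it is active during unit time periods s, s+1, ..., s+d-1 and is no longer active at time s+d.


Each activity i is active on [start_i, start_i + duration_i).
Compute total resource usage per time slot:
  t=0: active resources = [1], total = 1
  t=1: active resources = [1], total = 1
  t=2: active resources = [], total = 0
  t=3: active resources = [6], total = 6
  t=4: active resources = [6], total = 6
  t=5: active resources = [3, 2], total = 5
  t=6: active resources = [3, 2], total = 5
  t=7: active resources = [3, 2, 3], total = 8
  t=8: active resources = [3, 2, 3, 4], total = 12
  t=9: active resources = [2, 4], total = 6
Peak resource demand = 12

12


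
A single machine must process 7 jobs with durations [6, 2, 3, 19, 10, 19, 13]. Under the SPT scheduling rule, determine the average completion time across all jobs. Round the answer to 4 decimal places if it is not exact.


Sort jobs by processing time (SPT order): [2, 3, 6, 10, 13, 19, 19]
Compute completion times sequentially:
  Job 1: processing = 2, completes at 2
  Job 2: processing = 3, completes at 5
  Job 3: processing = 6, completes at 11
  Job 4: processing = 10, completes at 21
  Job 5: processing = 13, completes at 34
  Job 6: processing = 19, completes at 53
  Job 7: processing = 19, completes at 72
Sum of completion times = 198
Average completion time = 198/7 = 28.2857

28.2857


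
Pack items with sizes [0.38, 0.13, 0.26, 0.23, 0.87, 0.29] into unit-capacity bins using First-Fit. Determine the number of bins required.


Place items sequentially using First-Fit:
  Item 0.38 -> new Bin 1
  Item 0.13 -> Bin 1 (now 0.51)
  Item 0.26 -> Bin 1 (now 0.77)
  Item 0.23 -> Bin 1 (now 1.0)
  Item 0.87 -> new Bin 2
  Item 0.29 -> new Bin 3
Total bins used = 3

3


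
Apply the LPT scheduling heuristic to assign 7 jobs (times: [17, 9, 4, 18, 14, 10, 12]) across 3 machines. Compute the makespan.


Sort jobs in decreasing order (LPT): [18, 17, 14, 12, 10, 9, 4]
Assign each job to the least loaded machine:
  Machine 1: jobs [18, 9], load = 27
  Machine 2: jobs [17, 10], load = 27
  Machine 3: jobs [14, 12, 4], load = 30
Makespan = max load = 30

30


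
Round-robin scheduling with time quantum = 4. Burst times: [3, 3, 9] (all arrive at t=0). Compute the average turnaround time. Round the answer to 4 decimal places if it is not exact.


Time quantum = 4
Execution trace:
  J1 runs 3 units, time = 3
  J2 runs 3 units, time = 6
  J3 runs 4 units, time = 10
  J3 runs 4 units, time = 14
  J3 runs 1 units, time = 15
Finish times: [3, 6, 15]
Average turnaround = 24/3 = 8.0

8.0


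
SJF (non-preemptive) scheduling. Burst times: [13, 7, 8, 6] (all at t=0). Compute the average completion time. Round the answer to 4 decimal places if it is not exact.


SJF order (ascending): [6, 7, 8, 13]
Completion times:
  Job 1: burst=6, C=6
  Job 2: burst=7, C=13
  Job 3: burst=8, C=21
  Job 4: burst=13, C=34
Average completion = 74/4 = 18.5

18.5


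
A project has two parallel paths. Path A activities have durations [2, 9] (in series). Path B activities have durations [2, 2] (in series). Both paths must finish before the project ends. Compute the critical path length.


Path A total = 2 + 9 = 11
Path B total = 2 + 2 = 4
Critical path = longest path = max(11, 4) = 11

11


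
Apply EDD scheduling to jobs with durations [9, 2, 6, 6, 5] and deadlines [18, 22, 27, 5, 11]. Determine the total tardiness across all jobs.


Sort by due date (EDD order): [(6, 5), (5, 11), (9, 18), (2, 22), (6, 27)]
Compute completion times and tardiness:
  Job 1: p=6, d=5, C=6, tardiness=max(0,6-5)=1
  Job 2: p=5, d=11, C=11, tardiness=max(0,11-11)=0
  Job 3: p=9, d=18, C=20, tardiness=max(0,20-18)=2
  Job 4: p=2, d=22, C=22, tardiness=max(0,22-22)=0
  Job 5: p=6, d=27, C=28, tardiness=max(0,28-27)=1
Total tardiness = 4

4


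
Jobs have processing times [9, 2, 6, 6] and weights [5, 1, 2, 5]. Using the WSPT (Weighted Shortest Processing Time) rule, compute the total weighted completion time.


Compute p/w ratios and sort ascending (WSPT): [(6, 5), (9, 5), (2, 1), (6, 2)]
Compute weighted completion times:
  Job (p=6,w=5): C=6, w*C=5*6=30
  Job (p=9,w=5): C=15, w*C=5*15=75
  Job (p=2,w=1): C=17, w*C=1*17=17
  Job (p=6,w=2): C=23, w*C=2*23=46
Total weighted completion time = 168

168


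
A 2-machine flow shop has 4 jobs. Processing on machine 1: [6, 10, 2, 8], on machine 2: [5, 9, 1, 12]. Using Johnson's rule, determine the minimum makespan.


Apply Johnson's rule:
  Group 1 (a <= b): [(4, 8, 12)]
  Group 2 (a > b): [(2, 10, 9), (1, 6, 5), (3, 2, 1)]
Optimal job order: [4, 2, 1, 3]
Schedule:
  Job 4: M1 done at 8, M2 done at 20
  Job 2: M1 done at 18, M2 done at 29
  Job 1: M1 done at 24, M2 done at 34
  Job 3: M1 done at 26, M2 done at 35
Makespan = 35

35


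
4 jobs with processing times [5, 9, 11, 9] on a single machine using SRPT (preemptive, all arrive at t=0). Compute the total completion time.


Since all jobs arrive at t=0, SRPT equals SPT ordering.
SPT order: [5, 9, 9, 11]
Completion times:
  Job 1: p=5, C=5
  Job 2: p=9, C=14
  Job 3: p=9, C=23
  Job 4: p=11, C=34
Total completion time = 5 + 14 + 23 + 34 = 76

76


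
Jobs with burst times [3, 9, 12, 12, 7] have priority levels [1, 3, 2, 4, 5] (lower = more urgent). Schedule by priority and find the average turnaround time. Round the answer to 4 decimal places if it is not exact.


Sort by priority (ascending = highest first):
Order: [(1, 3), (2, 12), (3, 9), (4, 12), (5, 7)]
Completion times:
  Priority 1, burst=3, C=3
  Priority 2, burst=12, C=15
  Priority 3, burst=9, C=24
  Priority 4, burst=12, C=36
  Priority 5, burst=7, C=43
Average turnaround = 121/5 = 24.2

24.2


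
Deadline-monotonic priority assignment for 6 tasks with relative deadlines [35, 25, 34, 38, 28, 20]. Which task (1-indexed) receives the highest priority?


Sort tasks by relative deadline (ascending):
  Task 6: deadline = 20
  Task 2: deadline = 25
  Task 5: deadline = 28
  Task 3: deadline = 34
  Task 1: deadline = 35
  Task 4: deadline = 38
Priority order (highest first): [6, 2, 5, 3, 1, 4]
Highest priority task = 6

6


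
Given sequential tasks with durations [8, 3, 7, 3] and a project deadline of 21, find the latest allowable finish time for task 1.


LF(activity 1) = deadline - sum of successor durations
Successors: activities 2 through 4 with durations [3, 7, 3]
Sum of successor durations = 13
LF = 21 - 13 = 8

8


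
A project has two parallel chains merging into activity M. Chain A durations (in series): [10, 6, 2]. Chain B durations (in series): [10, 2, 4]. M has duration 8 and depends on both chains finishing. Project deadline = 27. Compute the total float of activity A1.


Forward pass: ES(A1) = sum of predecessors on chain A = 0
EF = ES + duration = 0 + 10 = 10
Backward pass: LF(M) = deadline = 27; LS(M) = 27 - 8 = 19
LF(A1) = LS(M) - sum(successors on chain A) = 19 - 8 = 11
LS = LF - duration = 11 - 10 = 1
Total float = LS - ES = 1 - 0 = 1

1


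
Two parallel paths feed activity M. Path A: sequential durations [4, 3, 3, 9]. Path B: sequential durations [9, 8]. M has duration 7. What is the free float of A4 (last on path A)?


ES(A4) = sum of predecessors on chain A = 10
EF(A4) = ES + duration = 10 + 9 = 19
Successor of A4 is M. ES(M) = max(sum(A), sum(B)) = max(19, 17) = 19
Free float = ES(successor) - EF(current) = 19 - 19 = 0

0


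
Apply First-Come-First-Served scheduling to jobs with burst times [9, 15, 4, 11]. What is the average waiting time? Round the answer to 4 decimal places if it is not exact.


FCFS order (as given): [9, 15, 4, 11]
Waiting times:
  Job 1: wait = 0
  Job 2: wait = 9
  Job 3: wait = 24
  Job 4: wait = 28
Sum of waiting times = 61
Average waiting time = 61/4 = 15.25

15.25


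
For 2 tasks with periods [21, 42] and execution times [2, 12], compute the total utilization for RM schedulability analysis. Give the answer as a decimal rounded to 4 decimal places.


Compute individual utilizations (exact fractions):
  Task 1: C/T = 2/21 (approx. 0.0952)
  Task 2: C/T = 12/42 = 2/7 (approx. 0.2857)
Total utilization U = 2/21 + 2/7 = 8/21
Rounded to 4 decimal places: U = 0.3810
RM (Liu & Layland) bound for 2 tasks = 0.828427; compare with U = 8/21 (approx. 0.380952)
U <= bound, so schedulable by RM sufficient condition.

0.3810


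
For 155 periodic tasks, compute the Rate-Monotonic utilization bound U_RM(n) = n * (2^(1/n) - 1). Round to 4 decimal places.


Compute 2^(1/155) = 1.0044819312
Subtract 1: 1.0044819312 - 1 = 0.0044819312
Multiply by n: 155 * 0.0044819312 = 0.6946993360
Round to 4 dp: 0.6947

0.6947


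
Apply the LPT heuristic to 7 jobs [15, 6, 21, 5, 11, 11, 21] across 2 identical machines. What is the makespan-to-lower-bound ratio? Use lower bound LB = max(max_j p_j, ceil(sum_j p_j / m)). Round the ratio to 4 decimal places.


LPT order: [21, 21, 15, 11, 11, 6, 5]
Machine loads after assignment: [47, 43]
LPT makespan = 47
Lower bound = max(max_job, ceil(total/2)) = max(21, 45) = 45
Ratio = 47 / 45 = 1.0444

1.0444


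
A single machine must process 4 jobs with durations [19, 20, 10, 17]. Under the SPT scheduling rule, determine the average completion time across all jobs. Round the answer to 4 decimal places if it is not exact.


Sort jobs by processing time (SPT order): [10, 17, 19, 20]
Compute completion times sequentially:
  Job 1: processing = 10, completes at 10
  Job 2: processing = 17, completes at 27
  Job 3: processing = 19, completes at 46
  Job 4: processing = 20, completes at 66
Sum of completion times = 149
Average completion time = 149/4 = 37.25

37.25


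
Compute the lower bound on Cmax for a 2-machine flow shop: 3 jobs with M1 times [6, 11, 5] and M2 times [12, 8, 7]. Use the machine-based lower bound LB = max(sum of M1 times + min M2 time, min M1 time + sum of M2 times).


LB1 = sum(M1 times) + min(M2 times) = 22 + 7 = 29
LB2 = min(M1 times) + sum(M2 times) = 5 + 27 = 32
Lower bound = max(LB1, LB2) = max(29, 32) = 32

32


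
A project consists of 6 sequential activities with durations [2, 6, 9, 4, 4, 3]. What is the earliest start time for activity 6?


Activity 6 starts after activities 1 through 5 complete.
Predecessor durations: [2, 6, 9, 4, 4]
ES = 2 + 6 + 9 + 4 + 4 = 25

25


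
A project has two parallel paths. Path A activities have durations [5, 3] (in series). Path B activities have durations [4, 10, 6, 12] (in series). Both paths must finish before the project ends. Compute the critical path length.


Path A total = 5 + 3 = 8
Path B total = 4 + 10 + 6 + 12 = 32
Critical path = longest path = max(8, 32) = 32

32


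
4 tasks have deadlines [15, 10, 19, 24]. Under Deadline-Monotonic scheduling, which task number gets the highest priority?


Sort tasks by relative deadline (ascending):
  Task 2: deadline = 10
  Task 1: deadline = 15
  Task 3: deadline = 19
  Task 4: deadline = 24
Priority order (highest first): [2, 1, 3, 4]
Highest priority task = 2

2


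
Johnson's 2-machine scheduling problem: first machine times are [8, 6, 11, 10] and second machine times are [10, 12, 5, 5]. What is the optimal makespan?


Apply Johnson's rule:
  Group 1 (a <= b): [(2, 6, 12), (1, 8, 10)]
  Group 2 (a > b): [(3, 11, 5), (4, 10, 5)]
Optimal job order: [2, 1, 3, 4]
Schedule:
  Job 2: M1 done at 6, M2 done at 18
  Job 1: M1 done at 14, M2 done at 28
  Job 3: M1 done at 25, M2 done at 33
  Job 4: M1 done at 35, M2 done at 40
Makespan = 40

40


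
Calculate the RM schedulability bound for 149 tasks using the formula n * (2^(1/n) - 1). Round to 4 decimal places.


Compute 2^(1/149) = 1.0046628318
Subtract 1: 1.0046628318 - 1 = 0.0046628318
Multiply by n: 149 * 0.0046628318 = 0.6947619382
Round to 4 dp: 0.6948

0.6948


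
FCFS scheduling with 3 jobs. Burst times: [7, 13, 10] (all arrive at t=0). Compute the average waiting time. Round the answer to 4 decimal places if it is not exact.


FCFS order (as given): [7, 13, 10]
Waiting times:
  Job 1: wait = 0
  Job 2: wait = 7
  Job 3: wait = 20
Sum of waiting times = 27
Average waiting time = 27/3 = 9.0

9.0


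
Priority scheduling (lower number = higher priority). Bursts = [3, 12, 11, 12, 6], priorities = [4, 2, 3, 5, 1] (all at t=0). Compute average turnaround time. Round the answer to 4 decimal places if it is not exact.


Sort by priority (ascending = highest first):
Order: [(1, 6), (2, 12), (3, 11), (4, 3), (5, 12)]
Completion times:
  Priority 1, burst=6, C=6
  Priority 2, burst=12, C=18
  Priority 3, burst=11, C=29
  Priority 4, burst=3, C=32
  Priority 5, burst=12, C=44
Average turnaround = 129/5 = 25.8

25.8


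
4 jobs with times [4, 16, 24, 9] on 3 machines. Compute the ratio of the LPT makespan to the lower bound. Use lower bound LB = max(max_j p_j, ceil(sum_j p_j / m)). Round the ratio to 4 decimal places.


LPT order: [24, 16, 9, 4]
Machine loads after assignment: [24, 16, 13]
LPT makespan = 24
Lower bound = max(max_job, ceil(total/3)) = max(24, 18) = 24
Ratio = 24 / 24 = 1.0

1.0


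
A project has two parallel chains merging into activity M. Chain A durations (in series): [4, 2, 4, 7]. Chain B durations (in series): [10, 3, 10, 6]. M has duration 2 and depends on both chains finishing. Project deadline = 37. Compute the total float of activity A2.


Forward pass: ES(A2) = sum of predecessors on chain A = 4
EF = ES + duration = 4 + 2 = 6
Backward pass: LF(M) = deadline = 37; LS(M) = 37 - 2 = 35
LF(A2) = LS(M) - sum(successors on chain A) = 35 - 11 = 24
LS = LF - duration = 24 - 2 = 22
Total float = LS - ES = 22 - 4 = 18

18


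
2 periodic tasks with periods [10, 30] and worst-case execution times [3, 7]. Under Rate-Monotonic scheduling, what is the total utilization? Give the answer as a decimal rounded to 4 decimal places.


Compute individual utilizations (exact fractions):
  Task 1: C/T = 3/10 (approx. 0.3)
  Task 2: C/T = 7/30 (approx. 0.2333)
Total utilization U = 3/10 + 7/30 = 8/15
Rounded to 4 decimal places: U = 0.5333
RM (Liu & Layland) bound for 2 tasks = 0.828427; compare with U = 8/15 (approx. 0.533333)
U <= bound, so schedulable by RM sufficient condition.

0.5333


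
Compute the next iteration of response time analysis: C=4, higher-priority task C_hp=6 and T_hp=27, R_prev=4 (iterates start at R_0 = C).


R_next = C + ceil(R_prev / T_hp) * C_hp
ceil(4 / 27) = ceil(0.1481) = 1
Interference = 1 * 6 = 6
R_next = 4 + 6 = 10

10


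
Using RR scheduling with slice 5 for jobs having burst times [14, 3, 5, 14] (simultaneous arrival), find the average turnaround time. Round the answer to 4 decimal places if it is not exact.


Time quantum = 5
Execution trace:
  J1 runs 5 units, time = 5
  J2 runs 3 units, time = 8
  J3 runs 5 units, time = 13
  J4 runs 5 units, time = 18
  J1 runs 5 units, time = 23
  J4 runs 5 units, time = 28
  J1 runs 4 units, time = 32
  J4 runs 4 units, time = 36
Finish times: [32, 8, 13, 36]
Average turnaround = 89/4 = 22.25

22.25


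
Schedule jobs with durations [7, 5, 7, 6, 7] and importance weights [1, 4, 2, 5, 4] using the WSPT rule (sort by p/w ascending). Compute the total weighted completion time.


Compute p/w ratios and sort ascending (WSPT): [(6, 5), (5, 4), (7, 4), (7, 2), (7, 1)]
Compute weighted completion times:
  Job (p=6,w=5): C=6, w*C=5*6=30
  Job (p=5,w=4): C=11, w*C=4*11=44
  Job (p=7,w=4): C=18, w*C=4*18=72
  Job (p=7,w=2): C=25, w*C=2*25=50
  Job (p=7,w=1): C=32, w*C=1*32=32
Total weighted completion time = 228

228


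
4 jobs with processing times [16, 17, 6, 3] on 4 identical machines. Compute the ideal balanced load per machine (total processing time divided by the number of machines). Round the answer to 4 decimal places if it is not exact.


Total processing time = 16 + 17 + 6 + 3 = 42
Number of machines = 4
Ideal balanced load = 42 / 4 = 10.5

10.5


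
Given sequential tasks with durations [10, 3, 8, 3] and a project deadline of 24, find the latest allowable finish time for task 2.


LF(activity 2) = deadline - sum of successor durations
Successors: activities 3 through 4 with durations [8, 3]
Sum of successor durations = 11
LF = 24 - 11 = 13

13


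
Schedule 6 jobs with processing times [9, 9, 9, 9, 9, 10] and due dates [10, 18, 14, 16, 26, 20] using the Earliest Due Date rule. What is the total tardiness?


Sort by due date (EDD order): [(9, 10), (9, 14), (9, 16), (9, 18), (10, 20), (9, 26)]
Compute completion times and tardiness:
  Job 1: p=9, d=10, C=9, tardiness=max(0,9-10)=0
  Job 2: p=9, d=14, C=18, tardiness=max(0,18-14)=4
  Job 3: p=9, d=16, C=27, tardiness=max(0,27-16)=11
  Job 4: p=9, d=18, C=36, tardiness=max(0,36-18)=18
  Job 5: p=10, d=20, C=46, tardiness=max(0,46-20)=26
  Job 6: p=9, d=26, C=55, tardiness=max(0,55-26)=29
Total tardiness = 88

88


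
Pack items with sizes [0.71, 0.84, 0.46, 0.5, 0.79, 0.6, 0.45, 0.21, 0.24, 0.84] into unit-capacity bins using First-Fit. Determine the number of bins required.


Place items sequentially using First-Fit:
  Item 0.71 -> new Bin 1
  Item 0.84 -> new Bin 2
  Item 0.46 -> new Bin 3
  Item 0.5 -> Bin 3 (now 0.96)
  Item 0.79 -> new Bin 4
  Item 0.6 -> new Bin 5
  Item 0.45 -> new Bin 6
  Item 0.21 -> Bin 1 (now 0.92)
  Item 0.24 -> Bin 5 (now 0.84)
  Item 0.84 -> new Bin 7
Total bins used = 7

7


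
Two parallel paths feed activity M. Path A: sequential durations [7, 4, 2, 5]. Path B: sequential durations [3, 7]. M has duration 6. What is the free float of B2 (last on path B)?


ES(B2) = sum of predecessors on chain B = 3
EF(B2) = ES + duration = 3 + 7 = 10
Successor of B2 is M. ES(M) = max(sum(A), sum(B)) = max(18, 10) = 18
Free float = ES(successor) - EF(current) = 18 - 10 = 8

8


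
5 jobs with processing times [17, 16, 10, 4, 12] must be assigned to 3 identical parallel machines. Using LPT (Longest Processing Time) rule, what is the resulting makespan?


Sort jobs in decreasing order (LPT): [17, 16, 12, 10, 4]
Assign each job to the least loaded machine:
  Machine 1: jobs [17], load = 17
  Machine 2: jobs [16, 4], load = 20
  Machine 3: jobs [12, 10], load = 22
Makespan = max load = 22

22


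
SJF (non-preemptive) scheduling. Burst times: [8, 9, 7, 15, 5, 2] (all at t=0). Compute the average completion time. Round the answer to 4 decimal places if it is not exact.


SJF order (ascending): [2, 5, 7, 8, 9, 15]
Completion times:
  Job 1: burst=2, C=2
  Job 2: burst=5, C=7
  Job 3: burst=7, C=14
  Job 4: burst=8, C=22
  Job 5: burst=9, C=31
  Job 6: burst=15, C=46
Average completion = 122/6 = 20.3333

20.3333


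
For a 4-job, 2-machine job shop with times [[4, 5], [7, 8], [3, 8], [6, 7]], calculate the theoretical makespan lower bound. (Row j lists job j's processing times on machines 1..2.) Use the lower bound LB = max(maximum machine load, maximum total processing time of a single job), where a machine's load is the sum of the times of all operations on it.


Machine loads:
  Machine 1: 4 + 7 + 3 + 6 = 20
  Machine 2: 5 + 8 + 8 + 7 = 28
Max machine load = 28
Job totals:
  Job 1: 9
  Job 2: 15
  Job 3: 11
  Job 4: 13
Max job total = 15
Lower bound = max(28, 15) = 28

28


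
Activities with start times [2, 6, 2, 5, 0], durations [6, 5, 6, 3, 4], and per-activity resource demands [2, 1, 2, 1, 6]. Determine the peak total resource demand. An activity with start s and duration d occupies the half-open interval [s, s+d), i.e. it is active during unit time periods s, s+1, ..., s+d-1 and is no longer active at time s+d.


Each activity i is active on [start_i, start_i + duration_i).
Compute total resource usage per time slot:
  t=0: active resources = [6], total = 6
  t=1: active resources = [6], total = 6
  t=2: active resources = [2, 2, 6], total = 10
  t=3: active resources = [2, 2, 6], total = 10
  t=4: active resources = [2, 2], total = 4
  t=5: active resources = [2, 2, 1], total = 5
  t=6: active resources = [2, 1, 2, 1], total = 6
  t=7: active resources = [2, 1, 2, 1], total = 6
  t=8: active resources = [1], total = 1
  t=9: active resources = [1], total = 1
  t=10: active resources = [1], total = 1
Peak resource demand = 10

10


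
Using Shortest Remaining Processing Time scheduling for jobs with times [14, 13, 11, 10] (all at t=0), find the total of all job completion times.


Since all jobs arrive at t=0, SRPT equals SPT ordering.
SPT order: [10, 11, 13, 14]
Completion times:
  Job 1: p=10, C=10
  Job 2: p=11, C=21
  Job 3: p=13, C=34
  Job 4: p=14, C=48
Total completion time = 10 + 21 + 34 + 48 = 113

113


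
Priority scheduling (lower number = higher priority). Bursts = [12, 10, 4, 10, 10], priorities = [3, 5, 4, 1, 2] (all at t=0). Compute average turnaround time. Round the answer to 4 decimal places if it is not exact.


Sort by priority (ascending = highest first):
Order: [(1, 10), (2, 10), (3, 12), (4, 4), (5, 10)]
Completion times:
  Priority 1, burst=10, C=10
  Priority 2, burst=10, C=20
  Priority 3, burst=12, C=32
  Priority 4, burst=4, C=36
  Priority 5, burst=10, C=46
Average turnaround = 144/5 = 28.8

28.8


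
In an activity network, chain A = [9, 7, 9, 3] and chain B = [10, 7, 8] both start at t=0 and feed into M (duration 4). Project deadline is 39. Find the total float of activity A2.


Forward pass: ES(A2) = sum of predecessors on chain A = 9
EF = ES + duration = 9 + 7 = 16
Backward pass: LF(M) = deadline = 39; LS(M) = 39 - 4 = 35
LF(A2) = LS(M) - sum(successors on chain A) = 35 - 12 = 23
LS = LF - duration = 23 - 7 = 16
Total float = LS - ES = 16 - 9 = 7

7


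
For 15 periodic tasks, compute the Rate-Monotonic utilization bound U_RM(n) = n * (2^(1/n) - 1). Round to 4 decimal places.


Compute 2^(1/15) = 1.0472941228
Subtract 1: 1.0472941228 - 1 = 0.0472941228
Multiply by n: 15 * 0.0472941228 = 0.7094118420
Round to 4 dp: 0.7094

0.7094


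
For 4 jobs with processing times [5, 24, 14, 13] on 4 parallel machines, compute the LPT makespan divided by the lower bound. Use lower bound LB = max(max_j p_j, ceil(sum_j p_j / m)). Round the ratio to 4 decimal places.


LPT order: [24, 14, 13, 5]
Machine loads after assignment: [24, 14, 13, 5]
LPT makespan = 24
Lower bound = max(max_job, ceil(total/4)) = max(24, 14) = 24
Ratio = 24 / 24 = 1.0

1.0


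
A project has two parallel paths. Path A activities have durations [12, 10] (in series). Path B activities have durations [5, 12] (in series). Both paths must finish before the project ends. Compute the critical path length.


Path A total = 12 + 10 = 22
Path B total = 5 + 12 = 17
Critical path = longest path = max(22, 17) = 22

22


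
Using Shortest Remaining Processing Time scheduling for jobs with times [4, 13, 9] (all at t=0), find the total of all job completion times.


Since all jobs arrive at t=0, SRPT equals SPT ordering.
SPT order: [4, 9, 13]
Completion times:
  Job 1: p=4, C=4
  Job 2: p=9, C=13
  Job 3: p=13, C=26
Total completion time = 4 + 13 + 26 = 43

43


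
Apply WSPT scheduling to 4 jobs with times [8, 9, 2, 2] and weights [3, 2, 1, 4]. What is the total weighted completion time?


Compute p/w ratios and sort ascending (WSPT): [(2, 4), (2, 1), (8, 3), (9, 2)]
Compute weighted completion times:
  Job (p=2,w=4): C=2, w*C=4*2=8
  Job (p=2,w=1): C=4, w*C=1*4=4
  Job (p=8,w=3): C=12, w*C=3*12=36
  Job (p=9,w=2): C=21, w*C=2*21=42
Total weighted completion time = 90

90


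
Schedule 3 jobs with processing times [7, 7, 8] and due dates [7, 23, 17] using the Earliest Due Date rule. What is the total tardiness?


Sort by due date (EDD order): [(7, 7), (8, 17), (7, 23)]
Compute completion times and tardiness:
  Job 1: p=7, d=7, C=7, tardiness=max(0,7-7)=0
  Job 2: p=8, d=17, C=15, tardiness=max(0,15-17)=0
  Job 3: p=7, d=23, C=22, tardiness=max(0,22-23)=0
Total tardiness = 0

0


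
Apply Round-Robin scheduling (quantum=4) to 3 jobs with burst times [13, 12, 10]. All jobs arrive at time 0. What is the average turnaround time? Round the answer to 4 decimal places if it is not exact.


Time quantum = 4
Execution trace:
  J1 runs 4 units, time = 4
  J2 runs 4 units, time = 8
  J3 runs 4 units, time = 12
  J1 runs 4 units, time = 16
  J2 runs 4 units, time = 20
  J3 runs 4 units, time = 24
  J1 runs 4 units, time = 28
  J2 runs 4 units, time = 32
  J3 runs 2 units, time = 34
  J1 runs 1 units, time = 35
Finish times: [35, 32, 34]
Average turnaround = 101/3 = 33.6667

33.6667


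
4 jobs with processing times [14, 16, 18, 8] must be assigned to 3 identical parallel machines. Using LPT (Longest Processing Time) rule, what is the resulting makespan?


Sort jobs in decreasing order (LPT): [18, 16, 14, 8]
Assign each job to the least loaded machine:
  Machine 1: jobs [18], load = 18
  Machine 2: jobs [16], load = 16
  Machine 3: jobs [14, 8], load = 22
Makespan = max load = 22

22


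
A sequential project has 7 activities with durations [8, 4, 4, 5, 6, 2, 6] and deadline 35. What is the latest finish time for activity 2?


LF(activity 2) = deadline - sum of successor durations
Successors: activities 3 through 7 with durations [4, 5, 6, 2, 6]
Sum of successor durations = 23
LF = 35 - 23 = 12

12


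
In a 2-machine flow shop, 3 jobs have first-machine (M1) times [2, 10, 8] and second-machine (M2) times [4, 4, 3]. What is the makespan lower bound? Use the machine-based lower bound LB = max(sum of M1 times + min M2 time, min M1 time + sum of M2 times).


LB1 = sum(M1 times) + min(M2 times) = 20 + 3 = 23
LB2 = min(M1 times) + sum(M2 times) = 2 + 11 = 13
Lower bound = max(LB1, LB2) = max(23, 13) = 23

23


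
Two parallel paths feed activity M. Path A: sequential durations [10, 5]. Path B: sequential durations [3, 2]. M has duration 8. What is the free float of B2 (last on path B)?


ES(B2) = sum of predecessors on chain B = 3
EF(B2) = ES + duration = 3 + 2 = 5
Successor of B2 is M. ES(M) = max(sum(A), sum(B)) = max(15, 5) = 15
Free float = ES(successor) - EF(current) = 15 - 5 = 10

10


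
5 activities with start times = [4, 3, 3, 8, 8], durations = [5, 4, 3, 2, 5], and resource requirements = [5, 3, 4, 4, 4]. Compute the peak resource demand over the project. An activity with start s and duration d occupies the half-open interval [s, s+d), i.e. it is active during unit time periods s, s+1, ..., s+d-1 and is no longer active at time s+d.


Each activity i is active on [start_i, start_i + duration_i).
Compute total resource usage per time slot:
  t=0: active resources = [], total = 0
  t=1: active resources = [], total = 0
  t=2: active resources = [], total = 0
  t=3: active resources = [3, 4], total = 7
  t=4: active resources = [5, 3, 4], total = 12
  t=5: active resources = [5, 3, 4], total = 12
  t=6: active resources = [5, 3], total = 8
  t=7: active resources = [5], total = 5
  t=8: active resources = [5, 4, 4], total = 13
  t=9: active resources = [4, 4], total = 8
  t=10: active resources = [4], total = 4
  t=11: active resources = [4], total = 4
  t=12: active resources = [4], total = 4
Peak resource demand = 13

13


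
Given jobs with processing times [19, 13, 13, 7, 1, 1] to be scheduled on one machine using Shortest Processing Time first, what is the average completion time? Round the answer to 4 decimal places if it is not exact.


Sort jobs by processing time (SPT order): [1, 1, 7, 13, 13, 19]
Compute completion times sequentially:
  Job 1: processing = 1, completes at 1
  Job 2: processing = 1, completes at 2
  Job 3: processing = 7, completes at 9
  Job 4: processing = 13, completes at 22
  Job 5: processing = 13, completes at 35
  Job 6: processing = 19, completes at 54
Sum of completion times = 123
Average completion time = 123/6 = 20.5

20.5


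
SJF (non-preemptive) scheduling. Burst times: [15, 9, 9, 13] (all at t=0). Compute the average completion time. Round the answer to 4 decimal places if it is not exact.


SJF order (ascending): [9, 9, 13, 15]
Completion times:
  Job 1: burst=9, C=9
  Job 2: burst=9, C=18
  Job 3: burst=13, C=31
  Job 4: burst=15, C=46
Average completion = 104/4 = 26.0

26.0
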